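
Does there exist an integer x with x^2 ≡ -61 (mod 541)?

no

Pull out -1: (-61/541) = (-1/541)·(61/541). Since 541 ≡ 1 (mod 4), (-1/541) = +1. Now have (61/541).
61 ≡ 1 (mod 4), so quadratic reciprocity gives (61/541) = (541/61). Reduce: 541 ≡ 53 (mod 61). Now have (53/61).
53 ≡ 1 (mod 4), so quadratic reciprocity gives (53/61) = (61/53). Reduce: 61 ≡ 8 (mod 53). Now have (8/53).
Factor out 2: 8 = 2^3. Since 53 ≡ 5 (mod 8), (2/53) = -1, and (2/53)^3 = -1. Now have -(1/53).
(1/53) = 1. Collecting the sign factors: -1.
(-61/541) = -1, and 541 is prime, so -61 is not a quadratic residue mod 541.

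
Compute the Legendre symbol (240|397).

-1

Factor out 2: 240 = 2^4·15. Since 397 ≡ 5 (mod 8), (2|397) = -1, and (2|397)^4 = +1. Now have (15|397).
397 ≡ 1 (mod 4), so quadratic reciprocity gives (15|397) = (397|15). Reduce: 397 ≡ 7 (mod 15). Now have (7|15).
Both 7 ≡ 3 and 15 ≡ 3 (mod 4), so reciprocity gives (7|15) = -(15|7). Reduce: 15 ≡ 1 (mod 7). Now have -(1|7).
(1|7) = 1. Collecting the sign factors: -1.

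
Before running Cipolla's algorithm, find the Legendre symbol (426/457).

Factor out 2: 426 = 2·213. Since 457 ≡ 1 (mod 8), (2/457) = +1. Now have (213/457).
213 ≡ 1 (mod 4), so quadratic reciprocity gives (213/457) = (457/213). Reduce: 457 ≡ 31 (mod 213). Now have (31/213).
213 ≡ 1 (mod 4), so quadratic reciprocity gives (31/213) = (213/31). Reduce: 213 ≡ 27 (mod 31). Now have (27/31).
Both 27 ≡ 3 and 31 ≡ 3 (mod 4), so reciprocity gives (27/31) = -(31/27). Reduce: 31 ≡ 4 (mod 27). Now have -(4/27).
Factor out 2: 4 = 2^2. Since 27 ≡ 3 (mod 8), (2/27) = -1, and (2/27)^2 = +1. Now have -(1/27).
(1/27) = 1. Collecting the sign factors: -1.

-1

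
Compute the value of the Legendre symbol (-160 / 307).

-1

Pull out -1: (-160 / 307) = (-1 / 307)·(160 / 307). Since 307 ≡ 3 (mod 4), (-1 / 307) = -1. Now have -(160 / 307).
Factor out 2: 160 = 2^5·5. Since 307 ≡ 3 (mod 8), (2 / 307) = -1, and (2 / 307)^5 = -1. Now have (5 / 307).
5 ≡ 1 (mod 4), so quadratic reciprocity gives (5 / 307) = (307 / 5). Reduce: 307 ≡ 2 (mod 5). Now have (2 / 5).
Factor out 2: 2 = 2. Since 5 ≡ 5 (mod 8), (2 / 5) = -1. Now have -(1 / 5).
(1 / 5) = 1. Collecting the sign factors: -1.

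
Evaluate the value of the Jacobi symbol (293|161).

(293|161)
  = (132|161)    [293 ≡ 132 mod 161]
  = (33|161)    [161 ≡ 1 mod 8 ⇒ (2|161)^2 = +1]
  = (161|33)    [QR: 33 ≡ 1 mod 4, sign kept]
  = (29|33)    [161 ≡ 29 mod 33]
  = (33|29)    [QR: 29 ≡ 1 mod 4, sign kept]
  = (4|29)    [33 ≡ 4 mod 29]
  = (1|29)    [29 ≡ 5 mod 8 ⇒ (2|29)^2 = +1]
  = 1    [(1|29) = 1]

1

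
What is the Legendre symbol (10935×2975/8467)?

By multiplicativity, (10935·2975/8467) = (10935/8467)·(2975/8467).
First factor (10935/8467):
(10935/8467)
  = (2468/8467)    [10935 ≡ 2468 mod 8467]
  = (617/8467)    [8467 ≡ 3 mod 8 ⇒ (2/8467)^2 = +1]
  = (8467/617)    [QR: 617 ≡ 1 mod 4, sign kept]
  = (446/617)    [8467 ≡ 446 mod 617]
  = (223/617)    [617 ≡ 1 mod 8 ⇒ (2/617) = +1]
  = (617/223)    [QR: 617 ≡ 1 mod 4, sign kept]
  = (171/223)    [617 ≡ 171 mod 223]
  = -(223/171)    [QR: both ≡ 3 mod 4, sign flips]
  = -(52/171)    [223 ≡ 52 mod 171]
  = -(13/171)    [171 ≡ 3 mod 8 ⇒ (2/171)^2 = +1]
  = -(171/13)    [QR: 13 ≡ 1 mod 4, sign kept]
  = -(2/13)    [171 ≡ 2 mod 13]
  = (1/13)    [13 ≡ 5 mod 8 ⇒ (2/13) = -1]
  = 1    [(1/13) = 1]
Second factor (2975/8467):
(2975/8467)
  = -(8467/2975)    [QR: both ≡ 3 mod 4, sign flips]
  = -(2517/2975)    [8467 ≡ 2517 mod 2975]
  = -(2975/2517)    [QR: 2517 ≡ 1 mod 4, sign kept]
  = -(458/2517)    [2975 ≡ 458 mod 2517]
  = (229/2517)    [2517 ≡ 5 mod 8 ⇒ (2/2517) = -1]
  = (2517/229)    [QR: 229 ≡ 1 mod 4, sign kept]
  = (227/229)    [2517 ≡ 227 mod 229]
  = (229/227)    [QR: 229 ≡ 1 mod 4, sign kept]
  = (2/227)    [229 ≡ 2 mod 227]
  = -(1/227)    [227 ≡ 3 mod 8 ⇒ (2/227) = -1]
  = -1    [(1/227) = 1]
Product: (1)·(-1) = -1.

-1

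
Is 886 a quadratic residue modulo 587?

Reduce the numerator: 886 ≡ 299 (mod 587), so (886|587) = (299|587).
Both 299 ≡ 3 and 587 ≡ 3 (mod 4), so reciprocity gives (299|587) = -(587|299). Reduce: 587 ≡ 288 (mod 299). Now have -(288|299).
Factor out 2: 288 = 2^5·9. Since 299 ≡ 3 (mod 8), (2|299) = -1, and (2|299)^5 = -1. Now have (9|299).
9 ≡ 1 (mod 4), so quadratic reciprocity gives (9|299) = (299|9). Reduce: 299 ≡ 2 (mod 9). Now have (2|9).
Factor out 2: 2 = 2. Since 9 ≡ 1 (mod 8), (2|9) = +1. Now have (1|9).
(1|9) = 1. Collecting the sign factors: 1.
The Legendre symbol is 1, so x^2 ≡ 886 (mod 587) has solution.

yes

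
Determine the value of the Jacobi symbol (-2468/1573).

Reduce the numerator: -2468 ≡ 678 (mod 1573), so (-2468/1573) = (678/1573).
Factor out 2: 678 = 2·339. Since 1573 ≡ 5 (mod 8), (2/1573) = -1. Now have -(339/1573).
1573 ≡ 1 (mod 4), so quadratic reciprocity gives (339/1573) = (1573/339). Reduce: 1573 ≡ 217 (mod 339). Now have -(217/339).
217 ≡ 1 (mod 4), so quadratic reciprocity gives (217/339) = (339/217). Reduce: 339 ≡ 122 (mod 217). Now have -(122/217).
Factor out 2: 122 = 2·61. Since 217 ≡ 1 (mod 8), (2/217) = +1. Now have -(61/217).
61 ≡ 1 (mod 4), so quadratic reciprocity gives (61/217) = (217/61). Reduce: 217 ≡ 34 (mod 61). Now have -(34/61).
Factor out 2: 34 = 2·17. Since 61 ≡ 5 (mod 8), (2/61) = -1. Now have (17/61).
17 ≡ 1 (mod 4), so quadratic reciprocity gives (17/61) = (61/17). Reduce: 61 ≡ 10 (mod 17). Now have (10/17).
Factor out 2: 10 = 2·5. Since 17 ≡ 1 (mod 8), (2/17) = +1. Now have (5/17).
5 ≡ 1 (mod 4), so quadratic reciprocity gives (5/17) = (17/5). Reduce: 17 ≡ 2 (mod 5). Now have (2/5).
Factor out 2: 2 = 2. Since 5 ≡ 5 (mod 8), (2/5) = -1. Now have -(1/5).
(1/5) = 1. Collecting the sign factors: -1.

-1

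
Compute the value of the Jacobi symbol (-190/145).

0

(-190/145)
  = (100/145)    [-190 ≡ 100 mod 145]
  = (25/145)    [145 ≡ 1 mod 8 ⇒ (2/145)^2 = +1]
  = (145/25)    [QR: 25 ≡ 1 mod 4, sign kept]
  = (20/25)    [145 ≡ 20 mod 25]
  = (5/25)    [25 ≡ 1 mod 8 ⇒ (2/25)^2 = +1]
  = (25/5)    [QR: 5 ≡ 1 mod 4, sign kept]
  = (0/5)    [25 ≡ 0 mod 5]
  = 0    [numerator 0, gcd > 1]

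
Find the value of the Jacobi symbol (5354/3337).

-1

(5354/3337)
  = (2017/3337)    [5354 ≡ 2017 mod 3337]
  = (3337/2017)    [QR: 2017 ≡ 1 mod 4, sign kept]
  = (1320/2017)    [3337 ≡ 1320 mod 2017]
  = (165/2017)    [2017 ≡ 1 mod 8 ⇒ (2/2017)^3 = +1]
  = (2017/165)    [QR: 165 ≡ 1 mod 4, sign kept]
  = (37/165)    [2017 ≡ 37 mod 165]
  = (165/37)    [QR: 37 ≡ 1 mod 4, sign kept]
  = (17/37)    [165 ≡ 17 mod 37]
  = (37/17)    [QR: 17 ≡ 1 mod 4, sign kept]
  = (3/17)    [37 ≡ 3 mod 17]
  = (17/3)    [QR: 17 ≡ 1 mod 4, sign kept]
  = (2/3)    [17 ≡ 2 mod 3]
  = -(1/3)    [3 ≡ 3 mod 8 ⇒ (2/3) = -1]
  = -1    [(1/3) = 1]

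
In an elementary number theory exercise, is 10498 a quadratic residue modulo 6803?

yes

Reduce the numerator: 10498 ≡ 3695 (mod 6803), so (10498|6803) = (3695|6803).
Both 3695 ≡ 3 and 6803 ≡ 3 (mod 4), so reciprocity gives (3695|6803) = -(6803|3695). Reduce: 6803 ≡ 3108 (mod 3695). Now have -(3108|3695).
Factor out 2: 3108 = 2^2·777. Since 3695 ≡ 7 (mod 8), (2|3695) = +1, and (2|3695)^2 = +1. Now have -(777|3695).
777 ≡ 1 (mod 4), so quadratic reciprocity gives (777|3695) = (3695|777). Reduce: 3695 ≡ 587 (mod 777). Now have -(587|777).
777 ≡ 1 (mod 4), so quadratic reciprocity gives (587|777) = (777|587). Reduce: 777 ≡ 190 (mod 587). Now have -(190|587).
Factor out 2: 190 = 2·95. Since 587 ≡ 3 (mod 8), (2|587) = -1. Now have (95|587).
Both 95 ≡ 3 and 587 ≡ 3 (mod 4), so reciprocity gives (95|587) = -(587|95). Reduce: 587 ≡ 17 (mod 95). Now have -(17|95).
17 ≡ 1 (mod 4), so quadratic reciprocity gives (17|95) = (95|17). Reduce: 95 ≡ 10 (mod 17). Now have -(10|17).
Factor out 2: 10 = 2·5. Since 17 ≡ 1 (mod 8), (2|17) = +1. Now have -(5|17).
5 ≡ 1 (mod 4), so quadratic reciprocity gives (5|17) = (17|5). Reduce: 17 ≡ 2 (mod 5). Now have -(2|5).
Factor out 2: 2 = 2. Since 5 ≡ 5 (mod 8), (2|5) = -1. Now have (1|5).
(1|5) = 1. Collecting the sign factors: 1.
(10498|6803) = 1, and 6803 is prime, so 10498 is a quadratic residue mod 6803.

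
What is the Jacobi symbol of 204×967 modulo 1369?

1

By multiplicativity, (204·967 / 1369) = (204 / 1369)·(967 / 1369).
First factor (204 / 1369):
(204 / 1369)
  = (51 / 1369)    [1369 ≡ 1 mod 8 ⇒ (2 / 1369)^2 = +1]
  = (1369 / 51)    [QR: 1369 ≡ 1 mod 4, sign kept]
  = (43 / 51)    [1369 ≡ 43 mod 51]
  = -(51 / 43)    [QR: both ≡ 3 mod 4, sign flips]
  = -(8 / 43)    [51 ≡ 8 mod 43]
  = (1 / 43)    [43 ≡ 3 mod 8 ⇒ (2 / 43)^3 = -1]
  = 1    [(1 / 43) = 1]
Second factor (967 / 1369):
(967 / 1369)
  = (1369 / 967)    [QR: 1369 ≡ 1 mod 4, sign kept]
  = (402 / 967)    [1369 ≡ 402 mod 967]
  = (201 / 967)    [967 ≡ 7 mod 8 ⇒ (2 / 967) = +1]
  = (967 / 201)    [QR: 201 ≡ 1 mod 4, sign kept]
  = (163 / 201)    [967 ≡ 163 mod 201]
  = (201 / 163)    [QR: 201 ≡ 1 mod 4, sign kept]
  = (38 / 163)    [201 ≡ 38 mod 163]
  = -(19 / 163)    [163 ≡ 3 mod 8 ⇒ (2 / 163) = -1]
  = (163 / 19)    [QR: both ≡ 3 mod 4, sign flips]
  = (11 / 19)    [163 ≡ 11 mod 19]
  = -(19 / 11)    [QR: both ≡ 3 mod 4, sign flips]
  = -(8 / 11)    [19 ≡ 8 mod 11]
  = (1 / 11)    [11 ≡ 3 mod 8 ⇒ (2 / 11)^3 = -1]
  = 1    [(1 / 11) = 1]
Product: (1)·(1) = 1.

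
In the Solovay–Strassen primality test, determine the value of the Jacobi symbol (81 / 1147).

1

(81 / 1147)
  = (1147 / 81)    [QR: 81 ≡ 1 mod 4, sign kept]
  = (13 / 81)    [1147 ≡ 13 mod 81]
  = (81 / 13)    [QR: 13 ≡ 1 mod 4, sign kept]
  = (3 / 13)    [81 ≡ 3 mod 13]
  = (13 / 3)    [QR: 13 ≡ 1 mod 4, sign kept]
  = (1 / 3)    [13 ≡ 1 mod 3]
  = 1    [(1 / 3) = 1]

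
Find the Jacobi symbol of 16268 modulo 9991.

Reduce the numerator: 16268 ≡ 6277 (mod 9991), so (16268/9991) = (6277/9991).
6277 ≡ 1 (mod 4), so quadratic reciprocity gives (6277/9991) = (9991/6277). Reduce: 9991 ≡ 3714 (mod 6277). Now have (3714/6277).
Factor out 2: 3714 = 2·1857. Since 6277 ≡ 5 (mod 8), (2/6277) = -1. Now have -(1857/6277).
1857 ≡ 1 (mod 4), so quadratic reciprocity gives (1857/6277) = (6277/1857). Reduce: 6277 ≡ 706 (mod 1857). Now have -(706/1857).
Factor out 2: 706 = 2·353. Since 1857 ≡ 1 (mod 8), (2/1857) = +1. Now have -(353/1857).
353 ≡ 1 (mod 4), so quadratic reciprocity gives (353/1857) = (1857/353). Reduce: 1857 ≡ 92 (mod 353). Now have -(92/353).
Factor out 2: 92 = 2^2·23. Since 353 ≡ 1 (mod 8), (2/353) = +1, and (2/353)^2 = +1. Now have -(23/353).
353 ≡ 1 (mod 4), so quadratic reciprocity gives (23/353) = (353/23). Reduce: 353 ≡ 8 (mod 23). Now have -(8/23).
Factor out 2: 8 = 2^3. Since 23 ≡ 7 (mod 8), (2/23) = +1, and (2/23)^3 = +1. Now have -(1/23).
(1/23) = 1. Collecting the sign factors: -1.

-1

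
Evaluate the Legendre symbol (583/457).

1

Reduce the numerator: 583 ≡ 126 (mod 457), so (583/457) = (126/457).
Factor out 2: 126 = 2·63. Since 457 ≡ 1 (mod 8), (2/457) = +1. Now have (63/457).
457 ≡ 1 (mod 4), so quadratic reciprocity gives (63/457) = (457/63). Reduce: 457 ≡ 16 (mod 63). Now have (16/63).
Factor out 2: 16 = 2^4. Since 63 ≡ 7 (mod 8), (2/63) = +1, and (2/63)^4 = +1. Now have (1/63).
(1/63) = 1. Collecting the sign factors: 1.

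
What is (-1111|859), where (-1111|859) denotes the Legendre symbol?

-1

(-1111|859)
  = -(1111|859)    [859 ≡ 3 mod 4 ⇒ (-1|859) = -1]
  = -(252|859)    [1111 ≡ 252 mod 859]
  = -(63|859)    [859 ≡ 3 mod 8 ⇒ (2|859)^2 = +1]
  = (859|63)    [QR: both ≡ 3 mod 4, sign flips]
  = (40|63)    [859 ≡ 40 mod 63]
  = (5|63)    [63 ≡ 7 mod 8 ⇒ (2|63)^3 = +1]
  = (63|5)    [QR: 5 ≡ 1 mod 4, sign kept]
  = (3|5)    [63 ≡ 3 mod 5]
  = (5|3)    [QR: 5 ≡ 1 mod 4, sign kept]
  = (2|3)    [5 ≡ 2 mod 3]
  = -(1|3)    [3 ≡ 3 mod 8 ⇒ (2|3) = -1]
  = -1    [(1|3) = 1]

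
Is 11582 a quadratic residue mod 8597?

(11582/8597)
  = (2985/8597)    [11582 ≡ 2985 mod 8597]
  = (8597/2985)    [QR: 2985 ≡ 1 mod 4, sign kept]
  = (2627/2985)    [8597 ≡ 2627 mod 2985]
  = (2985/2627)    [QR: 2985 ≡ 1 mod 4, sign kept]
  = (358/2627)    [2985 ≡ 358 mod 2627]
  = -(179/2627)    [2627 ≡ 3 mod 8 ⇒ (2/2627) = -1]
  = (2627/179)    [QR: both ≡ 3 mod 4, sign flips]
  = (121/179)    [2627 ≡ 121 mod 179]
  = (179/121)    [QR: 121 ≡ 1 mod 4, sign kept]
  = (58/121)    [179 ≡ 58 mod 121]
  = (29/121)    [121 ≡ 1 mod 8 ⇒ (2/121) = +1]
  = (121/29)    [QR: 29 ≡ 1 mod 4, sign kept]
  = (5/29)    [121 ≡ 5 mod 29]
  = (29/5)    [QR: 5 ≡ 1 mod 4, sign kept]
  = (4/5)    [29 ≡ 4 mod 5]
  = (1/5)    [5 ≡ 5 mod 8 ⇒ (2/5)^2 = +1]
  = 1    [(1/5) = 1]
The Legendre symbol is 1, so x^2 ≡ 11582 (mod 8597) has solution.

yes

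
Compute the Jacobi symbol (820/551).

1

Reduce the numerator: 820 ≡ 269 (mod 551), so (820/551) = (269/551).
269 ≡ 1 (mod 4), so quadratic reciprocity gives (269/551) = (551/269). Reduce: 551 ≡ 13 (mod 269). Now have (13/269).
13 ≡ 1 (mod 4), so quadratic reciprocity gives (13/269) = (269/13). Reduce: 269 ≡ 9 (mod 13). Now have (9/13).
9 ≡ 1 (mod 4), so quadratic reciprocity gives (9/13) = (13/9). Reduce: 13 ≡ 4 (mod 9). Now have (4/9).
Factor out 2: 4 = 2^2. Since 9 ≡ 1 (mod 8), (2/9) = +1, and (2/9)^2 = +1. Now have (1/9).
(1/9) = 1. Collecting the sign factors: 1.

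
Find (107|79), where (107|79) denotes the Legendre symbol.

(107|79)
  = (28|79)    [107 ≡ 28 mod 79]
  = (7|79)    [79 ≡ 7 mod 8 ⇒ (2|79)^2 = +1]
  = -(79|7)    [QR: both ≡ 3 mod 4, sign flips]
  = -(2|7)    [79 ≡ 2 mod 7]
  = -(1|7)    [7 ≡ 7 mod 8 ⇒ (2|7) = +1]
  = -1    [(1|7) = 1]

-1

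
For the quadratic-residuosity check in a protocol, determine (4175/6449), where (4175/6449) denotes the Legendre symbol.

-1

6449 ≡ 1 (mod 4), so quadratic reciprocity gives (4175/6449) = (6449/4175). Reduce: 6449 ≡ 2274 (mod 4175). Now have (2274/4175).
Factor out 2: 2274 = 2·1137. Since 4175 ≡ 7 (mod 8), (2/4175) = +1. Now have (1137/4175).
1137 ≡ 1 (mod 4), so quadratic reciprocity gives (1137/4175) = (4175/1137). Reduce: 4175 ≡ 764 (mod 1137). Now have (764/1137).
Factor out 2: 764 = 2^2·191. Since 1137 ≡ 1 (mod 8), (2/1137) = +1, and (2/1137)^2 = +1. Now have (191/1137).
1137 ≡ 1 (mod 4), so quadratic reciprocity gives (191/1137) = (1137/191). Reduce: 1137 ≡ 182 (mod 191). Now have (182/191).
Factor out 2: 182 = 2·91. Since 191 ≡ 7 (mod 8), (2/191) = +1. Now have (91/191).
Both 91 ≡ 3 and 191 ≡ 3 (mod 4), so reciprocity gives (91/191) = -(191/91). Reduce: 191 ≡ 9 (mod 91). Now have -(9/91).
9 ≡ 1 (mod 4), so quadratic reciprocity gives (9/91) = (91/9). Reduce: 91 ≡ 1 (mod 9). Now have -(1/9).
(1/9) = 1. Collecting the sign factors: -1.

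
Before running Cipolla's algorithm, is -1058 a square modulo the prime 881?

yes

(-1058/881)
  = (704/881)    [-1058 ≡ 704 mod 881]
  = (11/881)    [881 ≡ 1 mod 8 ⇒ (2/881)^6 = +1]
  = (881/11)    [QR: 881 ≡ 1 mod 4, sign kept]
  = (1/11)    [881 ≡ 1 mod 11]
  = 1    [(1/11) = 1]
The Legendre symbol is 1, so x^2 ≡ -1058 (mod 881) has solution.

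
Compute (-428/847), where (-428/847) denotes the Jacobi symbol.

-1

Reduce the numerator: -428 ≡ 419 (mod 847), so (-428/847) = (419/847).
Both 419 ≡ 3 and 847 ≡ 3 (mod 4), so reciprocity gives (419/847) = -(847/419). Reduce: 847 ≡ 9 (mod 419). Now have -(9/419).
9 ≡ 1 (mod 4), so quadratic reciprocity gives (9/419) = (419/9). Reduce: 419 ≡ 5 (mod 9). Now have -(5/9).
5 ≡ 1 (mod 4), so quadratic reciprocity gives (5/9) = (9/5). Reduce: 9 ≡ 4 (mod 5). Now have -(4/5).
Factor out 2: 4 = 2^2. Since 5 ≡ 5 (mod 8), (2/5) = -1, and (2/5)^2 = +1. Now have -(1/5).
(1/5) = 1. Collecting the sign factors: -1.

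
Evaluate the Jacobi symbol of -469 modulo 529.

1

(-469/529)
  = (469/529)    [529 ≡ 1 mod 4 ⇒ (-1/529) = +1]
  = (529/469)    [QR: 469 ≡ 1 mod 4, sign kept]
  = (60/469)    [529 ≡ 60 mod 469]
  = (15/469)    [469 ≡ 5 mod 8 ⇒ (2/469)^2 = +1]
  = (469/15)    [QR: 469 ≡ 1 mod 4, sign kept]
  = (4/15)    [469 ≡ 4 mod 15]
  = (1/15)    [15 ≡ 7 mod 8 ⇒ (2/15)^2 = +1]
  = 1    [(1/15) = 1]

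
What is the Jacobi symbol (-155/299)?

1

(-155/299)
  = (144/299)    [-155 ≡ 144 mod 299]
  = (9/299)    [299 ≡ 3 mod 8 ⇒ (2/299)^4 = +1]
  = (299/9)    [QR: 9 ≡ 1 mod 4, sign kept]
  = (2/9)    [299 ≡ 2 mod 9]
  = (1/9)    [9 ≡ 1 mod 8 ⇒ (2/9) = +1]
  = 1    [(1/9) = 1]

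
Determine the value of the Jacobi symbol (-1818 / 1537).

1

(-1818 / 1537)
  = (1818 / 1537)    [1537 ≡ 1 mod 4 ⇒ (-1 / 1537) = +1]
  = (281 / 1537)    [1818 ≡ 281 mod 1537]
  = (1537 / 281)    [QR: 281 ≡ 1 mod 4, sign kept]
  = (132 / 281)    [1537 ≡ 132 mod 281]
  = (33 / 281)    [281 ≡ 1 mod 8 ⇒ (2 / 281)^2 = +1]
  = (281 / 33)    [QR: 33 ≡ 1 mod 4, sign kept]
  = (17 / 33)    [281 ≡ 17 mod 33]
  = (33 / 17)    [QR: 17 ≡ 1 mod 4, sign kept]
  = (16 / 17)    [33 ≡ 16 mod 17]
  = (1 / 17)    [17 ≡ 1 mod 8 ⇒ (2 / 17)^4 = +1]
  = 1    [(1 / 17) = 1]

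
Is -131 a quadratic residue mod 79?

no

(-131/79)
  = (27/79)    [-131 ≡ 27 mod 79]
  = -(79/27)    [QR: both ≡ 3 mod 4, sign flips]
  = -(25/27)    [79 ≡ 25 mod 27]
  = -(27/25)    [QR: 25 ≡ 1 mod 4, sign kept]
  = -(2/25)    [27 ≡ 2 mod 25]
  = -(1/25)    [25 ≡ 1 mod 8 ⇒ (2/25) = +1]
  = -1    [(1/25) = 1]
The Legendre symbol is -1, so x^2 ≡ -131 (mod 79) has no solution.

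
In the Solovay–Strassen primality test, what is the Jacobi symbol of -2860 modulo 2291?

1

(-2860/2291)
  = (1722/2291)    [-2860 ≡ 1722 mod 2291]
  = -(861/2291)    [2291 ≡ 3 mod 8 ⇒ (2/2291) = -1]
  = -(2291/861)    [QR: 861 ≡ 1 mod 4, sign kept]
  = -(569/861)    [2291 ≡ 569 mod 861]
  = -(861/569)    [QR: 569 ≡ 1 mod 4, sign kept]
  = -(292/569)    [861 ≡ 292 mod 569]
  = -(73/569)    [569 ≡ 1 mod 8 ⇒ (2/569)^2 = +1]
  = -(569/73)    [QR: 73 ≡ 1 mod 4, sign kept]
  = -(58/73)    [569 ≡ 58 mod 73]
  = -(29/73)    [73 ≡ 1 mod 8 ⇒ (2/73) = +1]
  = -(73/29)    [QR: 29 ≡ 1 mod 4, sign kept]
  = -(15/29)    [73 ≡ 15 mod 29]
  = -(29/15)    [QR: 29 ≡ 1 mod 4, sign kept]
  = -(14/15)    [29 ≡ 14 mod 15]
  = -(7/15)    [15 ≡ 7 mod 8 ⇒ (2/15) = +1]
  = (15/7)    [QR: both ≡ 3 mod 4, sign flips]
  = (1/7)    [15 ≡ 1 mod 7]
  = 1    [(1/7) = 1]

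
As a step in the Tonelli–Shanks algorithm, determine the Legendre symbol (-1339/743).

1

Reduce the numerator: -1339 ≡ 147 (mod 743), so (-1339/743) = (147/743).
Both 147 ≡ 3 and 743 ≡ 3 (mod 4), so reciprocity gives (147/743) = -(743/147). Reduce: 743 ≡ 8 (mod 147). Now have -(8/147).
Factor out 2: 8 = 2^3. Since 147 ≡ 3 (mod 8), (2/147) = -1, and (2/147)^3 = -1. Now have (1/147).
(1/147) = 1. Collecting the sign factors: 1.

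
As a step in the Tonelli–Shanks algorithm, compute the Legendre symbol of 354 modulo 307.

Reduce the numerator: 354 ≡ 47 (mod 307), so (354|307) = (47|307).
Both 47 ≡ 3 and 307 ≡ 3 (mod 4), so reciprocity gives (47|307) = -(307|47). Reduce: 307 ≡ 25 (mod 47). Now have -(25|47).
25 ≡ 1 (mod 4), so quadratic reciprocity gives (25|47) = (47|25). Reduce: 47 ≡ 22 (mod 25). Now have -(22|25).
Factor out 2: 22 = 2·11. Since 25 ≡ 1 (mod 8), (2|25) = +1. Now have -(11|25).
25 ≡ 1 (mod 4), so quadratic reciprocity gives (11|25) = (25|11). Reduce: 25 ≡ 3 (mod 11). Now have -(3|11).
Both 3 ≡ 3 and 11 ≡ 3 (mod 4), so reciprocity gives (3|11) = -(11|3). Reduce: 11 ≡ 2 (mod 3). Now have (2|3).
Factor out 2: 2 = 2. Since 3 ≡ 3 (mod 8), (2|3) = -1. Now have -(1|3).
(1|3) = 1. Collecting the sign factors: -1.

-1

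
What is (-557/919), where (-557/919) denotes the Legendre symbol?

(-557/919)
  = -(557/919)    [919 ≡ 3 mod 4 ⇒ (-1/919) = -1]
  = -(919/557)    [QR: 557 ≡ 1 mod 4, sign kept]
  = -(362/557)    [919 ≡ 362 mod 557]
  = (181/557)    [557 ≡ 5 mod 8 ⇒ (2/557) = -1]
  = (557/181)    [QR: 181 ≡ 1 mod 4, sign kept]
  = (14/181)    [557 ≡ 14 mod 181]
  = -(7/181)    [181 ≡ 5 mod 8 ⇒ (2/181) = -1]
  = -(181/7)    [QR: 181 ≡ 1 mod 4, sign kept]
  = -(6/7)    [181 ≡ 6 mod 7]
  = -(3/7)    [7 ≡ 7 mod 8 ⇒ (2/7) = +1]
  = (7/3)    [QR: both ≡ 3 mod 4, sign flips]
  = (1/3)    [7 ≡ 1 mod 3]
  = 1    [(1/3) = 1]

1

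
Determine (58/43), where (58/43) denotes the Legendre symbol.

1

(58/43)
  = (15/43)    [58 ≡ 15 mod 43]
  = -(43/15)    [QR: both ≡ 3 mod 4, sign flips]
  = -(13/15)    [43 ≡ 13 mod 15]
  = -(15/13)    [QR: 13 ≡ 1 mod 4, sign kept]
  = -(2/13)    [15 ≡ 2 mod 13]
  = (1/13)    [13 ≡ 5 mod 8 ⇒ (2/13) = -1]
  = 1    [(1/13) = 1]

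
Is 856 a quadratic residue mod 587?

yes

(856|587)
  = (269|587)    [856 ≡ 269 mod 587]
  = (587|269)    [QR: 269 ≡ 1 mod 4, sign kept]
  = (49|269)    [587 ≡ 49 mod 269]
  = (269|49)    [QR: 49 ≡ 1 mod 4, sign kept]
  = (24|49)    [269 ≡ 24 mod 49]
  = (3|49)    [49 ≡ 1 mod 8 ⇒ (2|49)^3 = +1]
  = (49|3)    [QR: 49 ≡ 1 mod 4, sign kept]
  = (1|3)    [49 ≡ 1 mod 3]
  = 1    [(1|3) = 1]
The Legendre symbol is 1, so x^2 ≡ 856 (mod 587) has solution.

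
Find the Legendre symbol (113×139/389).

By multiplicativity, (113·139/389) = (113/389)·(139/389).
First factor (113/389):
(113/389)
  = (389/113)    [QR: 113 ≡ 1 mod 4, sign kept]
  = (50/113)    [389 ≡ 50 mod 113]
  = (25/113)    [113 ≡ 1 mod 8 ⇒ (2/113) = +1]
  = (113/25)    [QR: 25 ≡ 1 mod 4, sign kept]
  = (13/25)    [113 ≡ 13 mod 25]
  = (25/13)    [QR: 13 ≡ 1 mod 4, sign kept]
  = (12/13)    [25 ≡ 12 mod 13]
  = (3/13)    [13 ≡ 5 mod 8 ⇒ (2/13)^2 = +1]
  = (13/3)    [QR: 13 ≡ 1 mod 4, sign kept]
  = (1/3)    [13 ≡ 1 mod 3]
  = 1    [(1/3) = 1]
Second factor (139/389):
(139/389)
  = (389/139)    [QR: 389 ≡ 1 mod 4, sign kept]
  = (111/139)    [389 ≡ 111 mod 139]
  = -(139/111)    [QR: both ≡ 3 mod 4, sign flips]
  = -(28/111)    [139 ≡ 28 mod 111]
  = -(7/111)    [111 ≡ 7 mod 8 ⇒ (2/111)^2 = +1]
  = (111/7)    [QR: both ≡ 3 mod 4, sign flips]
  = (6/7)    [111 ≡ 6 mod 7]
  = (3/7)    [7 ≡ 7 mod 8 ⇒ (2/7) = +1]
  = -(7/3)    [QR: both ≡ 3 mod 4, sign flips]
  = -(1/3)    [7 ≡ 1 mod 3]
  = -1    [(1/3) = 1]
Product: (1)·(-1) = -1.

-1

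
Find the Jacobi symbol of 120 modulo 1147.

(120/1147)
  = -(15/1147)    [1147 ≡ 3 mod 8 ⇒ (2/1147)^3 = -1]
  = (1147/15)    [QR: both ≡ 3 mod 4, sign flips]
  = (7/15)    [1147 ≡ 7 mod 15]
  = -(15/7)    [QR: both ≡ 3 mod 4, sign flips]
  = -(1/7)    [15 ≡ 1 mod 7]
  = -1    [(1/7) = 1]

-1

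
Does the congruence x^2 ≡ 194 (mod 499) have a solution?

(194|499)
  = -(97|499)    [499 ≡ 3 mod 8 ⇒ (2|499) = -1]
  = -(499|97)    [QR: 97 ≡ 1 mod 4, sign kept]
  = -(14|97)    [499 ≡ 14 mod 97]
  = -(7|97)    [97 ≡ 1 mod 8 ⇒ (2|97) = +1]
  = -(97|7)    [QR: 97 ≡ 1 mod 4, sign kept]
  = -(6|7)    [97 ≡ 6 mod 7]
  = -(3|7)    [7 ≡ 7 mod 8 ⇒ (2|7) = +1]
  = (7|3)    [QR: both ≡ 3 mod 4, sign flips]
  = (1|3)    [7 ≡ 1 mod 3]
  = 1    [(1|3) = 1]
The Legendre symbol is 1, so x^2 ≡ 194 (mod 499) has solution.

yes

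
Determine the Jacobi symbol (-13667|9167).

(-13667|9167)
  = -(13667|9167)    [9167 ≡ 3 mod 4 ⇒ (-1|9167) = -1]
  = -(4500|9167)    [13667 ≡ 4500 mod 9167]
  = -(1125|9167)    [9167 ≡ 7 mod 8 ⇒ (2|9167)^2 = +1]
  = -(9167|1125)    [QR: 1125 ≡ 1 mod 4, sign kept]
  = -(167|1125)    [9167 ≡ 167 mod 1125]
  = -(1125|167)    [QR: 1125 ≡ 1 mod 4, sign kept]
  = -(123|167)    [1125 ≡ 123 mod 167]
  = (167|123)    [QR: both ≡ 3 mod 4, sign flips]
  = (44|123)    [167 ≡ 44 mod 123]
  = (11|123)    [123 ≡ 3 mod 8 ⇒ (2|123)^2 = +1]
  = -(123|11)    [QR: both ≡ 3 mod 4, sign flips]
  = -(2|11)    [123 ≡ 2 mod 11]
  = (1|11)    [11 ≡ 3 mod 8 ⇒ (2|11) = -1]
  = 1    [(1|11) = 1]

1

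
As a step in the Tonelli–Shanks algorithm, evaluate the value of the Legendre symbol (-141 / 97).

1

(-141 / 97)
  = (53 / 97)    [-141 ≡ 53 mod 97]
  = (97 / 53)    [QR: 53 ≡ 1 mod 4, sign kept]
  = (44 / 53)    [97 ≡ 44 mod 53]
  = (11 / 53)    [53 ≡ 5 mod 8 ⇒ (2 / 53)^2 = +1]
  = (53 / 11)    [QR: 53 ≡ 1 mod 4, sign kept]
  = (9 / 11)    [53 ≡ 9 mod 11]
  = (11 / 9)    [QR: 9 ≡ 1 mod 4, sign kept]
  = (2 / 9)    [11 ≡ 2 mod 9]
  = (1 / 9)    [9 ≡ 1 mod 8 ⇒ (2 / 9) = +1]
  = 1    [(1 / 9) = 1]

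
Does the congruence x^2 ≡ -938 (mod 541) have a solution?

yes

(-938|541)
  = (144|541)    [-938 ≡ 144 mod 541]
  = (9|541)    [541 ≡ 5 mod 8 ⇒ (2|541)^4 = +1]
  = (541|9)    [QR: 9 ≡ 1 mod 4, sign kept]
  = (1|9)    [541 ≡ 1 mod 9]
  = 1    [(1|9) = 1]
The Legendre symbol is 1, so x^2 ≡ -938 (mod 541) has solution.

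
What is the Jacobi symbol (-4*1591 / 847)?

By multiplicativity, (-4·1591 / 847) = (-4 / 847)·(1591 / 847).
First factor (-4 / 847):
(-4 / 847)
  = (843 / 847)    [-4 ≡ 843 mod 847]
  = -(847 / 843)    [QR: both ≡ 3 mod 4, sign flips]
  = -(4 / 843)    [847 ≡ 4 mod 843]
  = -(1 / 843)    [843 ≡ 3 mod 8 ⇒ (2 / 843)^2 = +1]
  = -1    [(1 / 843) = 1]
Second factor (1591 / 847):
(1591 / 847)
  = (744 / 847)    [1591 ≡ 744 mod 847]
  = (93 / 847)    [847 ≡ 7 mod 8 ⇒ (2 / 847)^3 = +1]
  = (847 / 93)    [QR: 93 ≡ 1 mod 4, sign kept]
  = (10 / 93)    [847 ≡ 10 mod 93]
  = -(5 / 93)    [93 ≡ 5 mod 8 ⇒ (2 / 93) = -1]
  = -(93 / 5)    [QR: 5 ≡ 1 mod 4, sign kept]
  = -(3 / 5)    [93 ≡ 3 mod 5]
  = -(5 / 3)    [QR: 5 ≡ 1 mod 4, sign kept]
  = -(2 / 3)    [5 ≡ 2 mod 3]
  = (1 / 3)    [3 ≡ 3 mod 8 ⇒ (2 / 3) = -1]
  = 1    [(1 / 3) = 1]
Product: (-1)·(1) = -1.

-1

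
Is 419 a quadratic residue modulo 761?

yes

(419/761)
  = (761/419)    [QR: 761 ≡ 1 mod 4, sign kept]
  = (342/419)    [761 ≡ 342 mod 419]
  = -(171/419)    [419 ≡ 3 mod 8 ⇒ (2/419) = -1]
  = (419/171)    [QR: both ≡ 3 mod 4, sign flips]
  = (77/171)    [419 ≡ 77 mod 171]
  = (171/77)    [QR: 77 ≡ 1 mod 4, sign kept]
  = (17/77)    [171 ≡ 17 mod 77]
  = (77/17)    [QR: 17 ≡ 1 mod 4, sign kept]
  = (9/17)    [77 ≡ 9 mod 17]
  = (17/9)    [QR: 9 ≡ 1 mod 4, sign kept]
  = (8/9)    [17 ≡ 8 mod 9]
  = (1/9)    [9 ≡ 1 mod 8 ⇒ (2/9)^3 = +1]
  = 1    [(1/9) = 1]
The Legendre symbol is 1, so x^2 ≡ 419 (mod 761) has solution.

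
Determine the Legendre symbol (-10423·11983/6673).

1

By multiplicativity, (-10423·11983/6673) = (-10423/6673)·(11983/6673).
First factor (-10423/6673):
Pull out -1: (-10423/6673) = (-1/6673)·(10423/6673). Since 6673 ≡ 1 (mod 4), (-1/6673) = +1. Now have (10423/6673).
Reduce the numerator: 10423 ≡ 3750 (mod 6673), so (10423/6673) = (3750/6673).
Factor out 2: 3750 = 2·1875. Since 6673 ≡ 1 (mod 8), (2/6673) = +1. Now have (1875/6673).
6673 ≡ 1 (mod 4), so quadratic reciprocity gives (1875/6673) = (6673/1875). Reduce: 6673 ≡ 1048 (mod 1875). Now have (1048/1875).
Factor out 2: 1048 = 2^3·131. Since 1875 ≡ 3 (mod 8), (2/1875) = -1, and (2/1875)^3 = -1. Now have -(131/1875).
Both 131 ≡ 3 and 1875 ≡ 3 (mod 4), so reciprocity gives (131/1875) = -(1875/131). Reduce: 1875 ≡ 41 (mod 131). Now have (41/131).
41 ≡ 1 (mod 4), so quadratic reciprocity gives (41/131) = (131/41). Reduce: 131 ≡ 8 (mod 41). Now have (8/41).
Factor out 2: 8 = 2^3. Since 41 ≡ 1 (mod 8), (2/41) = +1, and (2/41)^3 = +1. Now have (1/41).
(1/41) = 1. Collecting the sign factors: 1.
Second factor (11983/6673):
Reduce the numerator: 11983 ≡ 5310 (mod 6673), so (11983/6673) = (5310/6673).
Factor out 2: 5310 = 2·2655. Since 6673 ≡ 1 (mod 8), (2/6673) = +1. Now have (2655/6673).
6673 ≡ 1 (mod 4), so quadratic reciprocity gives (2655/6673) = (6673/2655). Reduce: 6673 ≡ 1363 (mod 2655). Now have (1363/2655).
Both 1363 ≡ 3 and 2655 ≡ 3 (mod 4), so reciprocity gives (1363/2655) = -(2655/1363). Reduce: 2655 ≡ 1292 (mod 1363). Now have -(1292/1363).
Factor out 2: 1292 = 2^2·323. Since 1363 ≡ 3 (mod 8), (2/1363) = -1, and (2/1363)^2 = +1. Now have -(323/1363).
Both 323 ≡ 3 and 1363 ≡ 3 (mod 4), so reciprocity gives (323/1363) = -(1363/323). Reduce: 1363 ≡ 71 (mod 323). Now have (71/323).
Both 71 ≡ 3 and 323 ≡ 3 (mod 4), so reciprocity gives (71/323) = -(323/71). Reduce: 323 ≡ 39 (mod 71). Now have -(39/71).
Both 39 ≡ 3 and 71 ≡ 3 (mod 4), so reciprocity gives (39/71) = -(71/39). Reduce: 71 ≡ 32 (mod 39). Now have (32/39).
Factor out 2: 32 = 2^5. Since 39 ≡ 7 (mod 8), (2/39) = +1, and (2/39)^5 = +1. Now have (1/39).
(1/39) = 1. Collecting the sign factors: 1.
Product: (1)·(1) = 1.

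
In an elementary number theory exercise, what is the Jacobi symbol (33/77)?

33 ≡ 1 (mod 4), so quadratic reciprocity gives (33/77) = (77/33). Reduce: 77 ≡ 11 (mod 33). Now have (11/33).
33 ≡ 1 (mod 4), so quadratic reciprocity gives (11/33) = (33/11). Reduce: 33 ≡ 0 (mod 11). Now have (0/11).
The numerator is now 0 with denominator 11 > 1: the symbol is 0.

0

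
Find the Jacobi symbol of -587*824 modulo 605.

By multiplicativity, (-587·824|605) = (-587|605)·(824|605).
First factor (-587|605):
Reduce the numerator: -587 ≡ 18 (mod 605), so (-587|605) = (18|605).
Factor out 2: 18 = 2·9. Since 605 ≡ 5 (mod 8), (2|605) = -1. Now have -(9|605).
9 ≡ 1 (mod 4), so quadratic reciprocity gives (9|605) = (605|9). Reduce: 605 ≡ 2 (mod 9). Now have -(2|9).
Factor out 2: 2 = 2. Since 9 ≡ 1 (mod 8), (2|9) = +1. Now have -(1|9).
(1|9) = 1. Collecting the sign factors: -1.
Second factor (824|605):
Reduce the numerator: 824 ≡ 219 (mod 605), so (824|605) = (219|605).
605 ≡ 1 (mod 4), so quadratic reciprocity gives (219|605) = (605|219). Reduce: 605 ≡ 167 (mod 219). Now have (167|219).
Both 167 ≡ 3 and 219 ≡ 3 (mod 4), so reciprocity gives (167|219) = -(219|167). Reduce: 219 ≡ 52 (mod 167). Now have -(52|167).
Factor out 2: 52 = 2^2·13. Since 167 ≡ 7 (mod 8), (2|167) = +1, and (2|167)^2 = +1. Now have -(13|167).
13 ≡ 1 (mod 4), so quadratic reciprocity gives (13|167) = (167|13). Reduce: 167 ≡ 11 (mod 13). Now have -(11|13).
13 ≡ 1 (mod 4), so quadratic reciprocity gives (11|13) = (13|11). Reduce: 13 ≡ 2 (mod 11). Now have -(2|11).
Factor out 2: 2 = 2. Since 11 ≡ 3 (mod 8), (2|11) = -1. Now have (1|11).
(1|11) = 1. Collecting the sign factors: 1.
Product: (-1)·(1) = -1.

-1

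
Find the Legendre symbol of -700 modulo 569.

1

(-700|569)
  = (700|569)    [569 ≡ 1 mod 4 ⇒ (-1|569) = +1]
  = (131|569)    [700 ≡ 131 mod 569]
  = (569|131)    [QR: 569 ≡ 1 mod 4, sign kept]
  = (45|131)    [569 ≡ 45 mod 131]
  = (131|45)    [QR: 45 ≡ 1 mod 4, sign kept]
  = (41|45)    [131 ≡ 41 mod 45]
  = (45|41)    [QR: 41 ≡ 1 mod 4, sign kept]
  = (4|41)    [45 ≡ 4 mod 41]
  = (1|41)    [41 ≡ 1 mod 8 ⇒ (2|41)^2 = +1]
  = 1    [(1|41) = 1]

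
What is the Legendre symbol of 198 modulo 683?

1

Factor out 2: 198 = 2·99. Since 683 ≡ 3 (mod 8), (2|683) = -1. Now have -(99|683).
Both 99 ≡ 3 and 683 ≡ 3 (mod 4), so reciprocity gives (99|683) = -(683|99). Reduce: 683 ≡ 89 (mod 99). Now have (89|99).
89 ≡ 1 (mod 4), so quadratic reciprocity gives (89|99) = (99|89). Reduce: 99 ≡ 10 (mod 89). Now have (10|89).
Factor out 2: 10 = 2·5. Since 89 ≡ 1 (mod 8), (2|89) = +1. Now have (5|89).
5 ≡ 1 (mod 4), so quadratic reciprocity gives (5|89) = (89|5). Reduce: 89 ≡ 4 (mod 5). Now have (4|5).
Factor out 2: 4 = 2^2. Since 5 ≡ 5 (mod 8), (2|5) = -1, and (2|5)^2 = +1. Now have (1|5).
(1|5) = 1. Collecting the sign factors: 1.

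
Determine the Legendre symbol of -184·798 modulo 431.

By multiplicativity, (-184·798 / 431) = (-184 / 431)·(798 / 431).
First factor (-184 / 431):
(-184 / 431)
  = (247 / 431)    [-184 ≡ 247 mod 431]
  = -(431 / 247)    [QR: both ≡ 3 mod 4, sign flips]
  = -(184 / 247)    [431 ≡ 184 mod 247]
  = -(23 / 247)    [247 ≡ 7 mod 8 ⇒ (2 / 247)^3 = +1]
  = (247 / 23)    [QR: both ≡ 3 mod 4, sign flips]
  = (17 / 23)    [247 ≡ 17 mod 23]
  = (23 / 17)    [QR: 17 ≡ 1 mod 4, sign kept]
  = (6 / 17)    [23 ≡ 6 mod 17]
  = (3 / 17)    [17 ≡ 1 mod 8 ⇒ (2 / 17) = +1]
  = (17 / 3)    [QR: 17 ≡ 1 mod 4, sign kept]
  = (2 / 3)    [17 ≡ 2 mod 3]
  = -(1 / 3)    [3 ≡ 3 mod 8 ⇒ (2 / 3) = -1]
  = -1    [(1 / 3) = 1]
Second factor (798 / 431):
(798 / 431)
  = (367 / 431)    [798 ≡ 367 mod 431]
  = -(431 / 367)    [QR: both ≡ 3 mod 4, sign flips]
  = -(64 / 367)    [431 ≡ 64 mod 367]
  = -(1 / 367)    [367 ≡ 7 mod 8 ⇒ (2 / 367)^6 = +1]
  = -1    [(1 / 367) = 1]
Product: (-1)·(-1) = 1.

1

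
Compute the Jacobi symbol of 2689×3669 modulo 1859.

By multiplicativity, (2689·3669/1859) = (2689/1859)·(3669/1859).
First factor (2689/1859):
(2689/1859)
  = (830/1859)    [2689 ≡ 830 mod 1859]
  = -(415/1859)    [1859 ≡ 3 mod 8 ⇒ (2/1859) = -1]
  = (1859/415)    [QR: both ≡ 3 mod 4, sign flips]
  = (199/415)    [1859 ≡ 199 mod 415]
  = -(415/199)    [QR: both ≡ 3 mod 4, sign flips]
  = -(17/199)    [415 ≡ 17 mod 199]
  = -(199/17)    [QR: 17 ≡ 1 mod 4, sign kept]
  = -(12/17)    [199 ≡ 12 mod 17]
  = -(3/17)    [17 ≡ 1 mod 8 ⇒ (2/17)^2 = +1]
  = -(17/3)    [QR: 17 ≡ 1 mod 4, sign kept]
  = -(2/3)    [17 ≡ 2 mod 3]
  = (1/3)    [3 ≡ 3 mod 8 ⇒ (2/3) = -1]
  = 1    [(1/3) = 1]
Second factor (3669/1859):
(3669/1859)
  = (1810/1859)    [3669 ≡ 1810 mod 1859]
  = -(905/1859)    [1859 ≡ 3 mod 8 ⇒ (2/1859) = -1]
  = -(1859/905)    [QR: 905 ≡ 1 mod 4, sign kept]
  = -(49/905)    [1859 ≡ 49 mod 905]
  = -(905/49)    [QR: 49 ≡ 1 mod 4, sign kept]
  = -(23/49)    [905 ≡ 23 mod 49]
  = -(49/23)    [QR: 49 ≡ 1 mod 4, sign kept]
  = -(3/23)    [49 ≡ 3 mod 23]
  = (23/3)    [QR: both ≡ 3 mod 4, sign flips]
  = (2/3)    [23 ≡ 2 mod 3]
  = -(1/3)    [3 ≡ 3 mod 8 ⇒ (2/3) = -1]
  = -1    [(1/3) = 1]
Product: (1)·(-1) = -1.

-1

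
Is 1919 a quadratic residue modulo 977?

(1919/977)
  = (942/977)    [1919 ≡ 942 mod 977]
  = (471/977)    [977 ≡ 1 mod 8 ⇒ (2/977) = +1]
  = (977/471)    [QR: 977 ≡ 1 mod 4, sign kept]
  = (35/471)    [977 ≡ 35 mod 471]
  = -(471/35)    [QR: both ≡ 3 mod 4, sign flips]
  = -(16/35)    [471 ≡ 16 mod 35]
  = -(1/35)    [35 ≡ 3 mod 8 ⇒ (2/35)^4 = +1]
  = -1    [(1/35) = 1]
The Legendre symbol is -1, so x^2 ≡ 1919 (mod 977) has no solution.

no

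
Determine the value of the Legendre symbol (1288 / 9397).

1

Factor out 2: 1288 = 2^3·161. Since 9397 ≡ 5 (mod 8), (2 / 9397) = -1, and (2 / 9397)^3 = -1. Now have -(161 / 9397).
161 ≡ 1 (mod 4), so quadratic reciprocity gives (161 / 9397) = (9397 / 161). Reduce: 9397 ≡ 59 (mod 161). Now have -(59 / 161).
161 ≡ 1 (mod 4), so quadratic reciprocity gives (59 / 161) = (161 / 59). Reduce: 161 ≡ 43 (mod 59). Now have -(43 / 59).
Both 43 ≡ 3 and 59 ≡ 3 (mod 4), so reciprocity gives (43 / 59) = -(59 / 43). Reduce: 59 ≡ 16 (mod 43). Now have (16 / 43).
Factor out 2: 16 = 2^4. Since 43 ≡ 3 (mod 8), (2 / 43) = -1, and (2 / 43)^4 = +1. Now have (1 / 43).
(1 / 43) = 1. Collecting the sign factors: 1.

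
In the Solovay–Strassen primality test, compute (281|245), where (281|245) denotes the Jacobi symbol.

1

(281|245)
  = (36|245)    [281 ≡ 36 mod 245]
  = (9|245)    [245 ≡ 5 mod 8 ⇒ (2|245)^2 = +1]
  = (245|9)    [QR: 9 ≡ 1 mod 4, sign kept]
  = (2|9)    [245 ≡ 2 mod 9]
  = (1|9)    [9 ≡ 1 mod 8 ⇒ (2|9) = +1]
  = 1    [(1|9) = 1]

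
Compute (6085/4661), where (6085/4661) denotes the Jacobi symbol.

-1

Reduce the numerator: 6085 ≡ 1424 (mod 4661), so (6085/4661) = (1424/4661).
Factor out 2: 1424 = 2^4·89. Since 4661 ≡ 5 (mod 8), (2/4661) = -1, and (2/4661)^4 = +1. Now have (89/4661).
89 ≡ 1 (mod 4), so quadratic reciprocity gives (89/4661) = (4661/89). Reduce: 4661 ≡ 33 (mod 89). Now have (33/89).
33 ≡ 1 (mod 4), so quadratic reciprocity gives (33/89) = (89/33). Reduce: 89 ≡ 23 (mod 33). Now have (23/33).
33 ≡ 1 (mod 4), so quadratic reciprocity gives (23/33) = (33/23). Reduce: 33 ≡ 10 (mod 23). Now have (10/23).
Factor out 2: 10 = 2·5. Since 23 ≡ 7 (mod 8), (2/23) = +1. Now have (5/23).
5 ≡ 1 (mod 4), so quadratic reciprocity gives (5/23) = (23/5). Reduce: 23 ≡ 3 (mod 5). Now have (3/5).
5 ≡ 1 (mod 4), so quadratic reciprocity gives (3/5) = (5/3). Reduce: 5 ≡ 2 (mod 3). Now have (2/3).
Factor out 2: 2 = 2. Since 3 ≡ 3 (mod 8), (2/3) = -1. Now have -(1/3).
(1/3) = 1. Collecting the sign factors: -1.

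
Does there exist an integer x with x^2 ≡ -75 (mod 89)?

(-75/89)
  = (14/89)    [-75 ≡ 14 mod 89]
  = (7/89)    [89 ≡ 1 mod 8 ⇒ (2/89) = +1]
  = (89/7)    [QR: 89 ≡ 1 mod 4, sign kept]
  = (5/7)    [89 ≡ 5 mod 7]
  = (7/5)    [QR: 5 ≡ 1 mod 4, sign kept]
  = (2/5)    [7 ≡ 2 mod 5]
  = -(1/5)    [5 ≡ 5 mod 8 ⇒ (2/5) = -1]
  = -1    [(1/5) = 1]
The Legendre symbol is -1, so x^2 ≡ -75 (mod 89) has no solution.

no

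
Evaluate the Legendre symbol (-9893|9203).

Reduce the numerator: -9893 ≡ 8513 (mod 9203), so (-9893|9203) = (8513|9203).
8513 ≡ 1 (mod 4), so quadratic reciprocity gives (8513|9203) = (9203|8513). Reduce: 9203 ≡ 690 (mod 8513). Now have (690|8513).
Factor out 2: 690 = 2·345. Since 8513 ≡ 1 (mod 8), (2|8513) = +1. Now have (345|8513).
345 ≡ 1 (mod 4), so quadratic reciprocity gives (345|8513) = (8513|345). Reduce: 8513 ≡ 233 (mod 345). Now have (233|345).
233 ≡ 1 (mod 4), so quadratic reciprocity gives (233|345) = (345|233). Reduce: 345 ≡ 112 (mod 233). Now have (112|233).
Factor out 2: 112 = 2^4·7. Since 233 ≡ 1 (mod 8), (2|233) = +1, and (2|233)^4 = +1. Now have (7|233).
233 ≡ 1 (mod 4), so quadratic reciprocity gives (7|233) = (233|7). Reduce: 233 ≡ 2 (mod 7). Now have (2|7).
Factor out 2: 2 = 2. Since 7 ≡ 7 (mod 8), (2|7) = +1. Now have (1|7).
(1|7) = 1. Collecting the sign factors: 1.

1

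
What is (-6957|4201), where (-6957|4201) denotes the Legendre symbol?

Pull out -1: (-6957|4201) = (-1|4201)·(6957|4201). Since 4201 ≡ 1 (mod 4), (-1|4201) = +1. Now have (6957|4201).
Reduce the numerator: 6957 ≡ 2756 (mod 4201), so (6957|4201) = (2756|4201).
Factor out 2: 2756 = 2^2·689. Since 4201 ≡ 1 (mod 8), (2|4201) = +1, and (2|4201)^2 = +1. Now have (689|4201).
689 ≡ 1 (mod 4), so quadratic reciprocity gives (689|4201) = (4201|689). Reduce: 4201 ≡ 67 (mod 689). Now have (67|689).
689 ≡ 1 (mod 4), so quadratic reciprocity gives (67|689) = (689|67). Reduce: 689 ≡ 19 (mod 67). Now have (19|67).
Both 19 ≡ 3 and 67 ≡ 3 (mod 4), so reciprocity gives (19|67) = -(67|19). Reduce: 67 ≡ 10 (mod 19). Now have -(10|19).
Factor out 2: 10 = 2·5. Since 19 ≡ 3 (mod 8), (2|19) = -1. Now have (5|19).
5 ≡ 1 (mod 4), so quadratic reciprocity gives (5|19) = (19|5). Reduce: 19 ≡ 4 (mod 5). Now have (4|5).
Factor out 2: 4 = 2^2. Since 5 ≡ 5 (mod 8), (2|5) = -1, and (2|5)^2 = +1. Now have (1|5).
(1|5) = 1. Collecting the sign factors: 1.

1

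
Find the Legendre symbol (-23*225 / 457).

By multiplicativity, (-23·225 / 457) = (-23 / 457)·(225 / 457).
First factor (-23 / 457):
(-23 / 457)
  = (434 / 457)    [-23 ≡ 434 mod 457]
  = (217 / 457)    [457 ≡ 1 mod 8 ⇒ (2 / 457) = +1]
  = (457 / 217)    [QR: 217 ≡ 1 mod 4, sign kept]
  = (23 / 217)    [457 ≡ 23 mod 217]
  = (217 / 23)    [QR: 217 ≡ 1 mod 4, sign kept]
  = (10 / 23)    [217 ≡ 10 mod 23]
  = (5 / 23)    [23 ≡ 7 mod 8 ⇒ (2 / 23) = +1]
  = (23 / 5)    [QR: 5 ≡ 1 mod 4, sign kept]
  = (3 / 5)    [23 ≡ 3 mod 5]
  = (5 / 3)    [QR: 5 ≡ 1 mod 4, sign kept]
  = (2 / 3)    [5 ≡ 2 mod 3]
  = -(1 / 3)    [3 ≡ 3 mod 8 ⇒ (2 / 3) = -1]
  = -1    [(1 / 3) = 1]
Second factor (225 / 457):
(225 / 457)
  = (457 / 225)    [QR: 225 ≡ 1 mod 4, sign kept]
  = (7 / 225)    [457 ≡ 7 mod 225]
  = (225 / 7)    [QR: 225 ≡ 1 mod 4, sign kept]
  = (1 / 7)    [225 ≡ 1 mod 7]
  = 1    [(1 / 7) = 1]
Product: (-1)·(1) = -1.

-1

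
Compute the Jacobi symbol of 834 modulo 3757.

-1

Factor out 2: 834 = 2·417. Since 3757 ≡ 5 (mod 8), (2/3757) = -1. Now have -(417/3757).
417 ≡ 1 (mod 4), so quadratic reciprocity gives (417/3757) = (3757/417). Reduce: 3757 ≡ 4 (mod 417). Now have -(4/417).
Factor out 2: 4 = 2^2. Since 417 ≡ 1 (mod 8), (2/417) = +1, and (2/417)^2 = +1. Now have -(1/417).
(1/417) = 1. Collecting the sign factors: -1.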